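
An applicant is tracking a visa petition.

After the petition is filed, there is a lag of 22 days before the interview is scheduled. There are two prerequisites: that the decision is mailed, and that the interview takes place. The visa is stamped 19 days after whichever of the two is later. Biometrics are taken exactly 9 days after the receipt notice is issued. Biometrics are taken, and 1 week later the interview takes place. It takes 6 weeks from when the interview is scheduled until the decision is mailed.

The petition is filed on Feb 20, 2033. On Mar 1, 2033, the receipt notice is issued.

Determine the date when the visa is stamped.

May 14, 2033

The petition is filed: Feb 20, 2033.
The interview is scheduled: Feb 20, 2033 + 22 days = Mar 14, 2033.
The decision is mailed: Mar 14, 2033 + 6 weeks = Apr 25, 2033.
The receipt notice is issued: Mar 1, 2033.
Biometrics are taken: Mar 1, 2033 + 9 days = Mar 10, 2033.
The interview takes place: Mar 10, 2033 + 1 week = Mar 17, 2033.
Both prerequisites met — the decision is mailed (Apr 25, 2033), the interview takes place (Mar 17, 2033); the later is Apr 25, 2033.
The visa is stamped: Apr 25, 2033 + 19 days = May 14, 2033.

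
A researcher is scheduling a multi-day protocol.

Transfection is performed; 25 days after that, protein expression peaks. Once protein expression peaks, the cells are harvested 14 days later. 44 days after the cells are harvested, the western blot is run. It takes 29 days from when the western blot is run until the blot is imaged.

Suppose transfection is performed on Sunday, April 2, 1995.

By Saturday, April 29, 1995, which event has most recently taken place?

Transfection is performed: Apr 2, 1995.
Protein expression peaks: Apr 2, 1995 + 25 days = Apr 27, 1995.
The cells are harvested: Apr 27, 1995 + 14 days = May 11, 1995.
The western blot is run: May 11, 1995 + 44 days = Jun 24, 1995.
The blot is imaged: Jun 24, 1995 + 29 days = Jul 23, 1995.
Apr 29, 1995 falls between when protein expression peaks (Apr 27, 1995) and when the cells are harvested (May 11, 1995).

Protein expression peaks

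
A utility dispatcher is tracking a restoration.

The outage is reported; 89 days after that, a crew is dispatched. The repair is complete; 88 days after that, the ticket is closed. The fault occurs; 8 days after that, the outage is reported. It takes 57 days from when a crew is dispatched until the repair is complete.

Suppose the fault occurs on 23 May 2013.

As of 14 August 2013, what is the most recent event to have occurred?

The fault occurs: May 23, 2013.
The outage is reported: May 23, 2013 + 8 days = May 31, 2013.
A crew is dispatched: May 31, 2013 + 89 days = Aug 28, 2013.
The repair is complete: Aug 28, 2013 + 57 days = Oct 24, 2013.
The ticket is closed: Oct 24, 2013 + 88 days = Jan 20, 2014.
Aug 14, 2013 falls between when the outage is reported (May 31, 2013) and when a crew is dispatched (Aug 28, 2013).

The outage is reported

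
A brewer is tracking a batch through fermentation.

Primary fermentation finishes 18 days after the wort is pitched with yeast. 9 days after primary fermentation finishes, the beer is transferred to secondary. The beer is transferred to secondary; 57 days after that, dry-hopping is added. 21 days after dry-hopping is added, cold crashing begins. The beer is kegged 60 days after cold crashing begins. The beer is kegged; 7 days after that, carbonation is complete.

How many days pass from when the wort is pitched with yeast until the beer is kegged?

165 days

Causal path: the wort is pitched with yeast → primary fermentation finishes → the beer is transferred to secondary → dry-hopping is added → cold crashing begins → the beer is kegged.
Total delay along the path: 18 + 9 + 57 + 21 + 60 = 165 days.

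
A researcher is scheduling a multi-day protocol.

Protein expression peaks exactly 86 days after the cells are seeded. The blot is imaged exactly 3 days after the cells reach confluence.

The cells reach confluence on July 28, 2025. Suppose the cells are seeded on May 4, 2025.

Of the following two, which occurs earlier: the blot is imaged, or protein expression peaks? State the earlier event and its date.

Protein expression peaks — July 29, 2025

The cells reach confluence: Jul 28, 2025.
The blot is imaged: Jul 28, 2025 + 3 days = Jul 31, 2025.
The cells are seeded: May 4, 2025.
Protein expression peaks: May 4, 2025 + 86 days = Jul 29, 2025.
Comparing: the blot is imaged on Jul 31, 2025 vs protein expression peaks on Jul 29, 2025. Earlier: protein expression peaks.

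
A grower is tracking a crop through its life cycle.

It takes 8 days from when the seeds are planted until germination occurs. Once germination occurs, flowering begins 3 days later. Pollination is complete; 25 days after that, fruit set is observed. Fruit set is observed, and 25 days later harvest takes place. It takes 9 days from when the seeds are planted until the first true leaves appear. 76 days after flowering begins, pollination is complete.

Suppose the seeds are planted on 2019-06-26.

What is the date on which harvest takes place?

The seeds are planted: Jun 26, 2019.
Germination occurs: Jun 26, 2019 + 8 days = Jul 4, 2019.
Flowering begins: Jul 4, 2019 + 3 days = Jul 7, 2019.
Pollination is complete: Jul 7, 2019 + 76 days = Sep 21, 2019.
Fruit set is observed: Sep 21, 2019 + 25 days = Oct 16, 2019.
Harvest takes place: Oct 16, 2019 + 25 days = Nov 10, 2019.

2019-11-10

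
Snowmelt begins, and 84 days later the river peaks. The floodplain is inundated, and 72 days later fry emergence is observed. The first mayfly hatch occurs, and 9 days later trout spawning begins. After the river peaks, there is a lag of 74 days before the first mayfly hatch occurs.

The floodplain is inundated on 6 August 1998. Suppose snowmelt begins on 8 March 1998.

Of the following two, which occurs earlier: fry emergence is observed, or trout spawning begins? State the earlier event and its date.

The floodplain is inundated: Aug 6, 1998.
Fry emergence is observed: Aug 6, 1998 + 72 days = Oct 17, 1998.
Snowmelt begins: Mar 8, 1998.
The river peaks: Mar 8, 1998 + 84 days = May 31, 1998.
The first mayfly hatch occurs: May 31, 1998 + 74 days = Aug 13, 1998.
Trout spawning begins: Aug 13, 1998 + 9 days = Aug 22, 1998.
Comparing: fry emergence is observed on Oct 17, 1998 vs trout spawning begins on Aug 22, 1998. Earlier: trout spawning begins.

Trout spawning begins — 22 August 1998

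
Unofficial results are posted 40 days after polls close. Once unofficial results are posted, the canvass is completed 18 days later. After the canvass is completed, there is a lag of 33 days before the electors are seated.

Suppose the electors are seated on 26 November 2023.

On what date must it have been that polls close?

27 August 2023

The electors are seated: Nov 26, 2023.
The canvass is completed: Nov 26, 2023 − 33 days = Oct 24, 2023.
Unofficial results are posted: Oct 24, 2023 − 18 days = Oct 6, 2023.
Polls close: Oct 6, 2023 − 40 days = Aug 27, 2023.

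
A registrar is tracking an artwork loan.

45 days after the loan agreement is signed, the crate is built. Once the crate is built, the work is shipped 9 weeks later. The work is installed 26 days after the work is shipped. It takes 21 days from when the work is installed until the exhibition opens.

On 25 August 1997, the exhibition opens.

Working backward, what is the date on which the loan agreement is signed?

23 March 1997

The exhibition opens: Aug 25, 1997.
The work is installed: Aug 25, 1997 − 21 days = Aug 4, 1997.
The work is shipped: Aug 4, 1997 − 26 days = Jul 9, 1997.
The crate is built: Jul 9, 1997 − 9 weeks = May 7, 1997.
The loan agreement is signed: May 7, 1997 − 45 days = Mar 23, 1997.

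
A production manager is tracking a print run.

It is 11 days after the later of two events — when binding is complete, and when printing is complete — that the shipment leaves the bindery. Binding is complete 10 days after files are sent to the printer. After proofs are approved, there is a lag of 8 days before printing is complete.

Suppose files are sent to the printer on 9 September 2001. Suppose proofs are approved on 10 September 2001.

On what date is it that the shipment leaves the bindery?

Files are sent to the printer: Sep 9, 2001.
Binding is complete: Sep 9, 2001 + 10 days = Sep 19, 2001.
Proofs are approved: Sep 10, 2001.
Printing is complete: Sep 10, 2001 + 8 days = Sep 18, 2001.
Both prerequisites met — binding is complete (Sep 19, 2001), printing is complete (Sep 18, 2001); the later is Sep 19, 2001.
The shipment leaves the bindery: Sep 19, 2001 + 11 days = Sep 30, 2001.

30 September 2001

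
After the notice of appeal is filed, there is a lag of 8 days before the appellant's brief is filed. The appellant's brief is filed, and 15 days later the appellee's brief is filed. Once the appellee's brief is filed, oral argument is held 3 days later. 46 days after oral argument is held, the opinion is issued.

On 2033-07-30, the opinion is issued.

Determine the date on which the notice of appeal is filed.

2033-05-19

The opinion is issued: Jul 30, 2033.
Oral argument is held: Jul 30, 2033 − 46 days = Jun 14, 2033.
The appellee's brief is filed: Jun 14, 2033 − 3 days = Jun 11, 2033.
The appellant's brief is filed: Jun 11, 2033 − 15 days = May 27, 2033.
The notice of appeal is filed: May 27, 2033 − 8 days = May 19, 2033.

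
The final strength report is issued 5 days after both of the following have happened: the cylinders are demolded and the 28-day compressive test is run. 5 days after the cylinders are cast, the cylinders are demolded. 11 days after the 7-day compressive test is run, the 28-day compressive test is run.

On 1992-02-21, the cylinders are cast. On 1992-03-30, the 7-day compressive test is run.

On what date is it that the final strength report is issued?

The cylinders are cast: Feb 21, 1992.
The cylinders are demolded: Feb 21, 1992 + 5 days = Feb 26, 1992.
The 7-day compressive test is run: Mar 30, 1992.
The 28-day compressive test is run: Mar 30, 1992 + 11 days = Apr 10, 1992.
Both prerequisites met — the cylinders are demolded (Feb 26, 1992), the 28-day compressive test is run (Apr 10, 1992); the later is Apr 10, 1992.
The final strength report is issued: Apr 10, 1992 + 5 days = Apr 15, 1992.

1992-04-15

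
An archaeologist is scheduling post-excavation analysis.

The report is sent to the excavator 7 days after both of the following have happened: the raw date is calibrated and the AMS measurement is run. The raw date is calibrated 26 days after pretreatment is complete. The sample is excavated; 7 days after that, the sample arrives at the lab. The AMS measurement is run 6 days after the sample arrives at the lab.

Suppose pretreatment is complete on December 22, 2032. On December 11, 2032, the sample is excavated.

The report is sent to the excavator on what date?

January 24, 2033

Pretreatment is complete: Dec 22, 2032.
The raw date is calibrated: Dec 22, 2032 + 26 days = Jan 17, 2033.
The sample is excavated: Dec 11, 2032.
The sample arrives at the lab: Dec 11, 2032 + 7 days = Dec 18, 2032.
The AMS measurement is run: Dec 18, 2032 + 6 days = Dec 24, 2032.
Both prerequisites met — the raw date is calibrated (Jan 17, 2033), the AMS measurement is run (Dec 24, 2032); the later is Jan 17, 2033.
The report is sent to the excavator: Jan 17, 2033 + 7 days = Jan 24, 2033.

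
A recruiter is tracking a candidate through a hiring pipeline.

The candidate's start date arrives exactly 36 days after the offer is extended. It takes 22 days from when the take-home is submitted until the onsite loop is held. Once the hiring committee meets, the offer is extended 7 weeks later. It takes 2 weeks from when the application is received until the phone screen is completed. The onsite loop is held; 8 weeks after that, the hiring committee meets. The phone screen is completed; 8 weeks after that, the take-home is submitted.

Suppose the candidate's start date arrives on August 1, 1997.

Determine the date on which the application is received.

The candidate's start date arrives: Aug 1, 1997.
The offer is extended: Aug 1, 1997 − 36 days = Jun 26, 1997.
The hiring committee meets: Jun 26, 1997 − 7 weeks = May 8, 1997.
The onsite loop is held: May 8, 1997 − 8 weeks = Mar 13, 1997.
The take-home is submitted: Mar 13, 1997 − 22 days = Feb 19, 1997.
The phone screen is completed: Feb 19, 1997 − 8 weeks = Dec 25, 1996.
The application is received: Dec 25, 1996 − 2 weeks = Dec 11, 1996.

December 11, 1996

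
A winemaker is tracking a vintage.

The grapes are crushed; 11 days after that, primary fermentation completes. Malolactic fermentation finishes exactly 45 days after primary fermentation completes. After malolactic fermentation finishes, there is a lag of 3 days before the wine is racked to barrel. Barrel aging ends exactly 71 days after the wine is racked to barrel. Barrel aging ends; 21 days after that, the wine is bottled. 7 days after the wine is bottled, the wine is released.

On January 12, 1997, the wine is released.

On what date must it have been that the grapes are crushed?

August 7, 1996

The wine is released: Jan 12, 1997.
The wine is bottled: Jan 12, 1997 − 7 days = Jan 5, 1997.
Barrel aging ends: Jan 5, 1997 − 21 days = Dec 15, 1996.
The wine is racked to barrel: Dec 15, 1996 − 71 days = Oct 5, 1996.
Malolactic fermentation finishes: Oct 5, 1996 − 3 days = Oct 2, 1996.
Primary fermentation completes: Oct 2, 1996 − 45 days = Aug 18, 1996.
The grapes are crushed: Aug 18, 1996 − 11 days = Aug 7, 1996.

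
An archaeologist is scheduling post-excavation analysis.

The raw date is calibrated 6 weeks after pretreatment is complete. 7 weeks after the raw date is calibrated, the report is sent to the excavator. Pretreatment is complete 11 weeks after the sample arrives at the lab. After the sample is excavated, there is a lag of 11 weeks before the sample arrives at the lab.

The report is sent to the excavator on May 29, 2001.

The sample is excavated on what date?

The report is sent to the excavator: May 29, 2001.
The raw date is calibrated: May 29, 2001 − 7 weeks = Apr 10, 2001.
Pretreatment is complete: Apr 10, 2001 − 6 weeks = Feb 27, 2001.
The sample arrives at the lab: Feb 27, 2001 − 11 weeks = Dec 12, 2000.
The sample is excavated: Dec 12, 2000 − 11 weeks = Sep 26, 2000.

Sep 26, 2000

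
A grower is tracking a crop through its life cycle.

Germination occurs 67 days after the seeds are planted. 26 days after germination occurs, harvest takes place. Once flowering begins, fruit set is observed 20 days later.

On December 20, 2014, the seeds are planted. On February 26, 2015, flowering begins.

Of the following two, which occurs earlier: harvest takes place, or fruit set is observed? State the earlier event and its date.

The seeds are planted: Dec 20, 2014.
Germination occurs: Dec 20, 2014 + 67 days = Feb 25, 2015.
Harvest takes place: Feb 25, 2015 + 26 days = Mar 23, 2015.
Flowering begins: Feb 26, 2015.
Fruit set is observed: Feb 26, 2015 + 20 days = Mar 18, 2015.
Comparing: harvest takes place on Mar 23, 2015 vs fruit set is observed on Mar 18, 2015. Earlier: fruit set is observed.

Fruit set is observed — March 18, 2015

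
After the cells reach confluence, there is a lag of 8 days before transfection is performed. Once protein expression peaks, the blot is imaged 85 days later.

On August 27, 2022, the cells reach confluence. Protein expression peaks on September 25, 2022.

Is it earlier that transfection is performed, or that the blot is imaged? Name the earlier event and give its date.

The cells reach confluence: Aug 27, 2022.
Transfection is performed: Aug 27, 2022 + 8 days = Sep 4, 2022.
Protein expression peaks: Sep 25, 2022.
The blot is imaged: Sep 25, 2022 + 85 days = Dec 19, 2022.
Comparing: transfection is performed on Sep 4, 2022 vs the blot is imaged on Dec 19, 2022. Earlier: transfection is performed.

Transfection is performed — September 4, 2022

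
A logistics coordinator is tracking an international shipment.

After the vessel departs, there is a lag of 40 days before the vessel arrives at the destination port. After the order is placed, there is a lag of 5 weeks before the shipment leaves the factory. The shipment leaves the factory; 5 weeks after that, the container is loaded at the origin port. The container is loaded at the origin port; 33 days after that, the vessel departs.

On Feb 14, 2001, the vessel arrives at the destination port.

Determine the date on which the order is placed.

Sep 24, 2000

The vessel arrives at the destination port: Feb 14, 2001.
The vessel departs: Feb 14, 2001 − 40 days = Jan 5, 2001.
The container is loaded at the origin port: Jan 5, 2001 − 33 days = Dec 3, 2000.
The shipment leaves the factory: Dec 3, 2000 − 5 weeks = Oct 29, 2000.
The order is placed: Oct 29, 2000 − 5 weeks = Sep 24, 2000.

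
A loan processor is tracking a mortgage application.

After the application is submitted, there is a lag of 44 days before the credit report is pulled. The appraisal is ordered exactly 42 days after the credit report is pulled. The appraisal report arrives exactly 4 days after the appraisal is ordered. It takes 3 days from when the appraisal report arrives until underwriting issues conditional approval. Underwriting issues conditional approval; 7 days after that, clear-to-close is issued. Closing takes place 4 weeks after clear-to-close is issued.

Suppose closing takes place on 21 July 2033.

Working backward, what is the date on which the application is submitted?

Closing takes place: Jul 21, 2033.
Clear-to-close is issued: Jul 21, 2033 − 4 weeks = Jun 23, 2033.
Underwriting issues conditional approval: Jun 23, 2033 − 7 days = Jun 16, 2033.
The appraisal report arrives: Jun 16, 2033 − 3 days = Jun 13, 2033.
The appraisal is ordered: Jun 13, 2033 − 4 days = Jun 9, 2033.
The credit report is pulled: Jun 9, 2033 − 42 days = Apr 28, 2033.
The application is submitted: Apr 28, 2033 − 44 days = Mar 15, 2033.

15 March 2033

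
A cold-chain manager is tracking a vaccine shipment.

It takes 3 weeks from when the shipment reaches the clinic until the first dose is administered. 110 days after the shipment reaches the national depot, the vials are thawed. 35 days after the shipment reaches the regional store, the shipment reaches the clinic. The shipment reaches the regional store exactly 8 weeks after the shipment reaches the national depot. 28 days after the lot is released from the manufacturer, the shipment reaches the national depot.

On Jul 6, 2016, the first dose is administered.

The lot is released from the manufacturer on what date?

The first dose is administered: Jul 6, 2016.
The shipment reaches the clinic: Jul 6, 2016 − 3 weeks = Jun 15, 2016.
The shipment reaches the regional store: Jun 15, 2016 − 35 days = May 11, 2016.
The shipment reaches the national depot: May 11, 2016 − 8 weeks = Mar 16, 2016.
The lot is released from the manufacturer: Mar 16, 2016 − 28 days = Feb 17, 2016.

Feb 17, 2016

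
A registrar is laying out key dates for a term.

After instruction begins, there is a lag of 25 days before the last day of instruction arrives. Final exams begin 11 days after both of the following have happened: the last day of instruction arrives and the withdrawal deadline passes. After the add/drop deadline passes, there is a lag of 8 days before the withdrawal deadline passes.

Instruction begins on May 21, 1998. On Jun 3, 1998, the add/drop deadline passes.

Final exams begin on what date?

Instruction begins: May 21, 1998.
The last day of instruction arrives: May 21, 1998 + 25 days = Jun 15, 1998.
The add/drop deadline passes: Jun 3, 1998.
The withdrawal deadline passes: Jun 3, 1998 + 8 days = Jun 11, 1998.
Both prerequisites met — the last day of instruction arrives (Jun 15, 1998), the withdrawal deadline passes (Jun 11, 1998); the later is Jun 15, 1998.
Final exams begin: Jun 15, 1998 + 11 days = Jun 26, 1998.

Jun 26, 1998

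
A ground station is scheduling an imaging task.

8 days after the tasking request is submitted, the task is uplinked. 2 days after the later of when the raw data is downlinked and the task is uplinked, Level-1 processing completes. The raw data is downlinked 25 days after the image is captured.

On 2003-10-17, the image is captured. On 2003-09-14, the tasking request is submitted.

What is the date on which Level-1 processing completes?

The image is captured: Oct 17, 2003.
The raw data is downlinked: Oct 17, 2003 + 25 days = Nov 11, 2003.
The tasking request is submitted: Sep 14, 2003.
The task is uplinked: Sep 14, 2003 + 8 days = Sep 22, 2003.
Both prerequisites met — the raw data is downlinked (Nov 11, 2003), the task is uplinked (Sep 22, 2003); the later is Nov 11, 2003.
Level-1 processing completes: Nov 11, 2003 + 2 days = Nov 13, 2003.

2003-11-13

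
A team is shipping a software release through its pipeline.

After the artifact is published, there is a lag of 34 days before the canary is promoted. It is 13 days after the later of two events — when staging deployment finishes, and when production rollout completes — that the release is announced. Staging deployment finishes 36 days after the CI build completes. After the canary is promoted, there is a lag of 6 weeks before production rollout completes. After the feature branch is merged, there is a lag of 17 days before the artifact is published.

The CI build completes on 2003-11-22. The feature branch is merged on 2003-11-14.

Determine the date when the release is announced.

The CI build completes: Nov 22, 2003.
Staging deployment finishes: Nov 22, 2003 + 36 days = Dec 28, 2003.
The feature branch is merged: Nov 14, 2003.
The artifact is published: Nov 14, 2003 + 17 days = Dec 1, 2003.
The canary is promoted: Dec 1, 2003 + 34 days = Jan 4, 2004.
Production rollout completes: Jan 4, 2004 + 6 weeks = Feb 15, 2004.
Both prerequisites met — staging deployment finishes (Dec 28, 2003), production rollout completes (Feb 15, 2004); the later is Feb 15, 2004.
The release is announced: Feb 15, 2004 + 13 days = Feb 28, 2004.

2004-02-28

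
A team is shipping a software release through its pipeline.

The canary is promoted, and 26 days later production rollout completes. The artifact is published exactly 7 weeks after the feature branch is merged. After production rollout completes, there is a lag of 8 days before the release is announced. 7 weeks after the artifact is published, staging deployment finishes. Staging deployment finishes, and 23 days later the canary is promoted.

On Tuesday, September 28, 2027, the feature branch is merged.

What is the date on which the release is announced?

The feature branch is merged: Sep 28, 2027.
The artifact is published: Sep 28, 2027 + 7 weeks = Nov 16, 2027.
Staging deployment finishes: Nov 16, 2027 + 7 weeks = Jan 4, 2028.
The canary is promoted: Jan 4, 2028 + 23 days = Jan 27, 2028.
Production rollout completes: Jan 27, 2028 + 26 days = Feb 22, 2028.
The release is announced: Feb 22, 2028 + 8 days = Mar 1, 2028.

Wednesday, March 1, 2028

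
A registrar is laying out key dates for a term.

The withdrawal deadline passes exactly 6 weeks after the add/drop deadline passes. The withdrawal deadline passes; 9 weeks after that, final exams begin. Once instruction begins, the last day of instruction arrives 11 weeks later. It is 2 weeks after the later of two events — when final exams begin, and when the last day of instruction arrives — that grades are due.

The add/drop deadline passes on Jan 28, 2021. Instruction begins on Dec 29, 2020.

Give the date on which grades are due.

May 27, 2021

The add/drop deadline passes: Jan 28, 2021.
The withdrawal deadline passes: Jan 28, 2021 + 6 weeks = Mar 11, 2021.
Final exams begin: Mar 11, 2021 + 9 weeks = May 13, 2021.
Instruction begins: Dec 29, 2020.
The last day of instruction arrives: Dec 29, 2020 + 11 weeks = Mar 16, 2021.
Both prerequisites met — final exams begin (May 13, 2021), the last day of instruction arrives (Mar 16, 2021); the later is May 13, 2021.
Grades are due: May 13, 2021 + 2 weeks = May 27, 2021.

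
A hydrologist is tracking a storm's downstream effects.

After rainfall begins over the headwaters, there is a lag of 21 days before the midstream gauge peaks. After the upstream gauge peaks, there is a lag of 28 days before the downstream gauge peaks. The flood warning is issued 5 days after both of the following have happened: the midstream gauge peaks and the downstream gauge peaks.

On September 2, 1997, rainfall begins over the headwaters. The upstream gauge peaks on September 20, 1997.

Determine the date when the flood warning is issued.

Rainfall begins over the headwaters: Sep 2, 1997.
The midstream gauge peaks: Sep 2, 1997 + 21 days = Sep 23, 1997.
The upstream gauge peaks: Sep 20, 1997.
The downstream gauge peaks: Sep 20, 1997 + 28 days = Oct 18, 1997.
Both prerequisites met — the midstream gauge peaks (Sep 23, 1997), the downstream gauge peaks (Oct 18, 1997); the later is Oct 18, 1997.
The flood warning is issued: Oct 18, 1997 + 5 days = Oct 23, 1997.

October 23, 1997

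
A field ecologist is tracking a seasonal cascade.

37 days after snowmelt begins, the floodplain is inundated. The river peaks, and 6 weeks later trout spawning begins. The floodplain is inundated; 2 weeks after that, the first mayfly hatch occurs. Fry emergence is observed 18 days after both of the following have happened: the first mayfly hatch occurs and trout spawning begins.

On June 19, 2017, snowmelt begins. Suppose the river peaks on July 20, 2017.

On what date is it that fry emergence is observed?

Snowmelt begins: Jun 19, 2017.
The floodplain is inundated: Jun 19, 2017 + 37 days = Jul 26, 2017.
The first mayfly hatch occurs: Jul 26, 2017 + 2 weeks = Aug 9, 2017.
The river peaks: Jul 20, 2017.
Trout spawning begins: Jul 20, 2017 + 6 weeks = Aug 31, 2017.
Both prerequisites met — the first mayfly hatch occurs (Aug 9, 2017), trout spawning begins (Aug 31, 2017); the later is Aug 31, 2017.
Fry emergence is observed: Aug 31, 2017 + 18 days = Sep 18, 2017.

September 18, 2017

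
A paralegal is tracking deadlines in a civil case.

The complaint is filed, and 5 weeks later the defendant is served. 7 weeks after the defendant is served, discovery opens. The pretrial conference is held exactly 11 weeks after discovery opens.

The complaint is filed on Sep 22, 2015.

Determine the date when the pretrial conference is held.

The complaint is filed: Sep 22, 2015.
The defendant is served: Sep 22, 2015 + 5 weeks = Oct 27, 2015.
Discovery opens: Oct 27, 2015 + 7 weeks = Dec 15, 2015.
The pretrial conference is held: Dec 15, 2015 + 11 weeks = Mar 1, 2016.

Mar 1, 2016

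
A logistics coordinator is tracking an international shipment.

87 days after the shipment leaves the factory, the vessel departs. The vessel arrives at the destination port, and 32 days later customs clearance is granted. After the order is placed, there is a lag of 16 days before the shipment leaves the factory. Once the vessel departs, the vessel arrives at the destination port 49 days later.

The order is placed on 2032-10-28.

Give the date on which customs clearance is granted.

The order is placed: Oct 28, 2032.
The shipment leaves the factory: Oct 28, 2032 + 16 days = Nov 13, 2032.
The vessel departs: Nov 13, 2032 + 87 days = Feb 8, 2033.
The vessel arrives at the destination port: Feb 8, 2033 + 49 days = Mar 29, 2033.
Customs clearance is granted: Mar 29, 2033 + 32 days = Apr 30, 2033.

2033-04-30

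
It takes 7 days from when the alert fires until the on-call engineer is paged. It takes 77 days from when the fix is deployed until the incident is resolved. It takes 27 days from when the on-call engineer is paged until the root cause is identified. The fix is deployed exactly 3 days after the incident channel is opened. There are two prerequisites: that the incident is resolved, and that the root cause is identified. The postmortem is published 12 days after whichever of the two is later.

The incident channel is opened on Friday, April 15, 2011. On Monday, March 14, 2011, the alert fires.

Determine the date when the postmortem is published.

The incident channel is opened: Apr 15, 2011.
The fix is deployed: Apr 15, 2011 + 3 days = Apr 18, 2011.
The incident is resolved: Apr 18, 2011 + 77 days = Jul 4, 2011.
The alert fires: Mar 14, 2011.
The on-call engineer is paged: Mar 14, 2011 + 7 days = Mar 21, 2011.
The root cause is identified: Mar 21, 2011 + 27 days = Apr 17, 2011.
Both prerequisites met — the incident is resolved (Jul 4, 2011), the root cause is identified (Apr 17, 2011); the later is Jul 4, 2011.
The postmortem is published: Jul 4, 2011 + 12 days = Jul 16, 2011.

Saturday, July 16, 2011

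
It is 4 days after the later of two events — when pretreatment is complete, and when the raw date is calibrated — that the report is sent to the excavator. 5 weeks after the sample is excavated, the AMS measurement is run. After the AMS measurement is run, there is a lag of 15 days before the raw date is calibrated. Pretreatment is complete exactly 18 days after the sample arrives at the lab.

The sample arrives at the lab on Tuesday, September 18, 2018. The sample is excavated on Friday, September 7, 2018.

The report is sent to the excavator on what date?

Wednesday, October 31, 2018

The sample arrives at the lab: Sep 18, 2018.
Pretreatment is complete: Sep 18, 2018 + 18 days = Oct 6, 2018.
The sample is excavated: Sep 7, 2018.
The AMS measurement is run: Sep 7, 2018 + 5 weeks = Oct 12, 2018.
The raw date is calibrated: Oct 12, 2018 + 15 days = Oct 27, 2018.
Both prerequisites met — pretreatment is complete (Oct 6, 2018), the raw date is calibrated (Oct 27, 2018); the later is Oct 27, 2018.
The report is sent to the excavator: Oct 27, 2018 + 4 days = Oct 31, 2018.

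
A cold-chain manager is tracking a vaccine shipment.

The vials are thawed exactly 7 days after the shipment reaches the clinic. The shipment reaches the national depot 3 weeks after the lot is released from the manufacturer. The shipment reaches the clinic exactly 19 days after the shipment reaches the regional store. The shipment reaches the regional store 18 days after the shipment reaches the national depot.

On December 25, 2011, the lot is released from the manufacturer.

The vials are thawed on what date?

The lot is released from the manufacturer: Dec 25, 2011.
The shipment reaches the national depot: Dec 25, 2011 + 3 weeks = Jan 15, 2012.
The shipment reaches the regional store: Jan 15, 2012 + 18 days = Feb 2, 2012.
The shipment reaches the clinic: Feb 2, 2012 + 19 days = Feb 21, 2012.
The vials are thawed: Feb 21, 2012 + 7 days = Feb 28, 2012.

February 28, 2012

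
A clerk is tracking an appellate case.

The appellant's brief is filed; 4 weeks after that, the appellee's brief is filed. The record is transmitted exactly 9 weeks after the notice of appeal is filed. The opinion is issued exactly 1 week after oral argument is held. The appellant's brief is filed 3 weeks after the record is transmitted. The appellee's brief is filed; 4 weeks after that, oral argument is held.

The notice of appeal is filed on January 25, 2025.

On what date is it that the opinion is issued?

The notice of appeal is filed: Jan 25, 2025.
The record is transmitted: Jan 25, 2025 + 9 weeks = Mar 29, 2025.
The appellant's brief is filed: Mar 29, 2025 + 3 weeks = Apr 19, 2025.
The appellee's brief is filed: Apr 19, 2025 + 4 weeks = May 17, 2025.
Oral argument is held: May 17, 2025 + 4 weeks = Jun 14, 2025.
The opinion is issued: Jun 14, 2025 + 1 week = Jun 21, 2025.

June 21, 2025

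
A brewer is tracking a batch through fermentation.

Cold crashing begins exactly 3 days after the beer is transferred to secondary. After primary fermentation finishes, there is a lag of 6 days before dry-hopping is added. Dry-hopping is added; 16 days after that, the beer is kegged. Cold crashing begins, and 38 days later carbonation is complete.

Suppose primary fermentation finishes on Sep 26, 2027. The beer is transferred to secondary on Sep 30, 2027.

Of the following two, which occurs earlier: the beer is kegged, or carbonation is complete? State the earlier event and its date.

Primary fermentation finishes: Sep 26, 2027.
Dry-hopping is added: Sep 26, 2027 + 6 days = Oct 2, 2027.
The beer is kegged: Oct 2, 2027 + 16 days = Oct 18, 2027.
The beer is transferred to secondary: Sep 30, 2027.
Cold crashing begins: Sep 30, 2027 + 3 days = Oct 3, 2027.
Carbonation is complete: Oct 3, 2027 + 38 days = Nov 10, 2027.
Comparing: the beer is kegged on Oct 18, 2027 vs carbonation is complete on Nov 10, 2027. Earlier: the beer is kegged.

The beer is kegged — Oct 18, 2027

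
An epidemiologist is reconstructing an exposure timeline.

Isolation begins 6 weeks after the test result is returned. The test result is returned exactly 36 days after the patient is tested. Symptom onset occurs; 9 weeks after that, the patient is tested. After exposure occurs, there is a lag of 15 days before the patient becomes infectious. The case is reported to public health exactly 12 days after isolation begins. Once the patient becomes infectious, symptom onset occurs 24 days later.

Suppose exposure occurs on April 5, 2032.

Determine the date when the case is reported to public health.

Exposure occurs: Apr 5, 2032.
The patient becomes infectious: Apr 5, 2032 + 15 days = Apr 20, 2032.
Symptom onset occurs: Apr 20, 2032 + 24 days = May 14, 2032.
The patient is tested: May 14, 2032 + 9 weeks = Jul 16, 2032.
The test result is returned: Jul 16, 2032 + 36 days = Aug 21, 2032.
Isolation begins: Aug 21, 2032 + 6 weeks = Oct 2, 2032.
The case is reported to public health: Oct 2, 2032 + 12 days = Oct 14, 2032.

October 14, 2032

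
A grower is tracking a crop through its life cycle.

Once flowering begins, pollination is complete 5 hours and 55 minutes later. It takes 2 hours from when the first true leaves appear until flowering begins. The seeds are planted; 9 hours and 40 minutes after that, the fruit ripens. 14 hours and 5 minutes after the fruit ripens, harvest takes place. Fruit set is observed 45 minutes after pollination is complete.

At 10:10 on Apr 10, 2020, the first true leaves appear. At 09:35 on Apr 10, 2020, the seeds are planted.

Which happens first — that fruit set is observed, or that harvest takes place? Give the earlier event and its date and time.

The first true leaves appear: 10:10 Apr 10, 2020.
Flowering begins: 10:10 Apr 10, 2020 + 2h = 12:10 Apr 10, 2020.
Pollination is complete: 12:10 Apr 10, 2020 + 5h55m = 18:05 Apr 10, 2020.
Fruit set is observed: 18:05 Apr 10, 2020 + 45m = 18:50 Apr 10, 2020.
The seeds are planted: 09:35 Apr 10, 2020.
The fruit ripens: 09:35 Apr 10, 2020 + 9h40m = 19:15 Apr 10, 2020.
Harvest takes place: 19:15 Apr 10, 2020 + 14h05m = 09:20 Apr 11, 2020.
Comparing: fruit set is observed at 18:50 Apr 10, 2020 vs harvest takes place at 09:20 Apr 11, 2020. Earlier: fruit set is observed.

Fruit set is observed — 18:50 on Apr 10, 2020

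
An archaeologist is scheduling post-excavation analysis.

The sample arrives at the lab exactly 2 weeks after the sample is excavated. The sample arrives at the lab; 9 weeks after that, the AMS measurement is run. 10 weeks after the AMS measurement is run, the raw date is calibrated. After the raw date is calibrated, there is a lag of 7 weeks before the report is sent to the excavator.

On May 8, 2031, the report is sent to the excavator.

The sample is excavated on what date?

October 24, 2030

The report is sent to the excavator: May 8, 2031.
The raw date is calibrated: May 8, 2031 − 7 weeks = Mar 20, 2031.
The AMS measurement is run: Mar 20, 2031 − 10 weeks = Jan 9, 2031.
The sample arrives at the lab: Jan 9, 2031 − 9 weeks = Nov 7, 2030.
The sample is excavated: Nov 7, 2030 − 2 weeks = Oct 24, 2030.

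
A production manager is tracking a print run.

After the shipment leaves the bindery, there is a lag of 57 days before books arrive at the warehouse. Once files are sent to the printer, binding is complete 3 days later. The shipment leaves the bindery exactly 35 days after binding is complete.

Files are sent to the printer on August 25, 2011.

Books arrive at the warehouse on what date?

November 28, 2011

Files are sent to the printer: Aug 25, 2011.
Binding is complete: Aug 25, 2011 + 3 days = Aug 28, 2011.
The shipment leaves the bindery: Aug 28, 2011 + 35 days = Oct 2, 2011.
Books arrive at the warehouse: Oct 2, 2011 + 57 days = Nov 28, 2011.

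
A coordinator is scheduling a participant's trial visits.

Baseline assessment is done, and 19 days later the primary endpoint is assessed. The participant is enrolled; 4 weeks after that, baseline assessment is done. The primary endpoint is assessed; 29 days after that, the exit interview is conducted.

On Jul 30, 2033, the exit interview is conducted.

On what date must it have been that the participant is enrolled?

May 15, 2033

The exit interview is conducted: Jul 30, 2033.
The primary endpoint is assessed: Jul 30, 2033 − 29 days = Jul 1, 2033.
Baseline assessment is done: Jul 1, 2033 − 19 days = Jun 12, 2033.
The participant is enrolled: Jun 12, 2033 − 4 weeks = May 15, 2033.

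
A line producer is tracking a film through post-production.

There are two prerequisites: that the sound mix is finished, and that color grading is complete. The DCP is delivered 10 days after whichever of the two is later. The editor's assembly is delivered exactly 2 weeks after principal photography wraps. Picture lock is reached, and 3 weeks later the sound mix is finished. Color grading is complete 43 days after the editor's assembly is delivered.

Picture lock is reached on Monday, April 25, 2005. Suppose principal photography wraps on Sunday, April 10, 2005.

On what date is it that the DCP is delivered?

Thursday, June 16, 2005

Picture lock is reached: Apr 25, 2005.
The sound mix is finished: Apr 25, 2005 + 3 weeks = May 16, 2005.
Principal photography wraps: Apr 10, 2005.
The editor's assembly is delivered: Apr 10, 2005 + 2 weeks = Apr 24, 2005.
Color grading is complete: Apr 24, 2005 + 43 days = Jun 6, 2005.
Both prerequisites met — the sound mix is finished (May 16, 2005), color grading is complete (Jun 6, 2005); the later is Jun 6, 2005.
The DCP is delivered: Jun 6, 2005 + 10 days = Jun 16, 2005.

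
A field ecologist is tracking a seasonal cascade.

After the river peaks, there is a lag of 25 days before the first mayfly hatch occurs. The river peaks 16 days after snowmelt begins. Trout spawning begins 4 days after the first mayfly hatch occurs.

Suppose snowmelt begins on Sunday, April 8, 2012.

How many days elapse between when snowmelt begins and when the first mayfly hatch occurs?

41 days

Causal path: snowmelt begins → the river peaks → the first mayfly hatch occurs.
Total delay along the path: 16 + 25 = 41 days.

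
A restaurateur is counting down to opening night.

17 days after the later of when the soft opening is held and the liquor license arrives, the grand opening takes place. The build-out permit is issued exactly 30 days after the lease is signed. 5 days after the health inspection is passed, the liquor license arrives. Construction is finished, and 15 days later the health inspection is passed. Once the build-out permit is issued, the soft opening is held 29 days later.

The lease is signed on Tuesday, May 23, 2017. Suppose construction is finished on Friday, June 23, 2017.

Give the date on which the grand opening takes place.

The lease is signed: May 23, 2017.
The build-out permit is issued: May 23, 2017 + 30 days = Jun 22, 2017.
The soft opening is held: Jun 22, 2017 + 29 days = Jul 21, 2017.
Construction is finished: Jun 23, 2017.
The health inspection is passed: Jun 23, 2017 + 15 days = Jul 8, 2017.
The liquor license arrives: Jul 8, 2017 + 5 days = Jul 13, 2017.
Both prerequisites met — the soft opening is held (Jul 21, 2017), the liquor license arrives (Jul 13, 2017); the later is Jul 21, 2017.
The grand opening takes place: Jul 21, 2017 + 17 days = Aug 7, 2017.

Monday, August 7, 2017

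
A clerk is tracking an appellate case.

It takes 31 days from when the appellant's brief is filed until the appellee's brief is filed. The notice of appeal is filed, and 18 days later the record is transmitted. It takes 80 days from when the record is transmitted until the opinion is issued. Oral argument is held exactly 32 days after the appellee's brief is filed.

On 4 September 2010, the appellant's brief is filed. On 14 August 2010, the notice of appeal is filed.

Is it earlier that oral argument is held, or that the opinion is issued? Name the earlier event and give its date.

Oral argument is held — 6 November 2010

The appellant's brief is filed: Sep 4, 2010.
The appellee's brief is filed: Sep 4, 2010 + 31 days = Oct 5, 2010.
Oral argument is held: Oct 5, 2010 + 32 days = Nov 6, 2010.
The notice of appeal is filed: Aug 14, 2010.
The record is transmitted: Aug 14, 2010 + 18 days = Sep 1, 2010.
The opinion is issued: Sep 1, 2010 + 80 days = Nov 20, 2010.
Comparing: oral argument is held on Nov 6, 2010 vs the opinion is issued on Nov 20, 2010. Earlier: oral argument is held.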